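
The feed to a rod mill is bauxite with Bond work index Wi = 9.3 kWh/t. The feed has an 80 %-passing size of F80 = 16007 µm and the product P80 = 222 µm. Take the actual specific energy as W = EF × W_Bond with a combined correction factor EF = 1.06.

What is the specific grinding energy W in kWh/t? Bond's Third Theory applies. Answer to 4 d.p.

Bond:  W = 10 Wi (1/√P − 1/√F)
1/√222 = 0.067116;  1/√16007 = 0.007904
W = 10·9.3·(0.067116 − 0.007904) = 5.5067 kWh/t
W_actual = 1.06 × 5.5067 = 5.8371 kWh/t

W = 5.8371 kWh/t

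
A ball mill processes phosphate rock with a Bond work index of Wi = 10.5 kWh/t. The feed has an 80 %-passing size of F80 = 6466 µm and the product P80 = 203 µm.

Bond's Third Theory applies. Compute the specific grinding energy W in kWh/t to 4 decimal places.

W = 6.0638 kWh/t

Bond:  W = 10 Wi (1/√P − 1/√F)
1/√203 = 0.070186;  1/√6466 = 0.012436
W = 10·10.5·(0.070186 − 0.012436) = 6.0638 kWh/t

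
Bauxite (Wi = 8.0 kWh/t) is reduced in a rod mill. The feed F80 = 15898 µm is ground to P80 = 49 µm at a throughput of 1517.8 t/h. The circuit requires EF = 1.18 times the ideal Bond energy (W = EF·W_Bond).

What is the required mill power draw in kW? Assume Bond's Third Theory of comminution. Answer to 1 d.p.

W = 10 Wi (P80^-0.5 − F80^-0.5)
W = 10·8.0·(1/√49 − 1/√15898) = 10·8.0·(0.134926) = 10.7941 kWh/t
Apply correction: 10.7941 × 1.18 = 12.7370 kWh/t
P = W·T = 12.7370·1517.8 = 19332.3 kW

P = 19332.3 kW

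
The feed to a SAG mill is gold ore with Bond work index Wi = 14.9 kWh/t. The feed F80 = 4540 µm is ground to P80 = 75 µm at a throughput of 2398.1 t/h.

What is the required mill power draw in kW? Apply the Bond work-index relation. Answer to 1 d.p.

P = 35956.4 kW

W = 10 Wi / √P80 − 10 Wi / √F80
W = 10·14.9·(1/√75 − 1/√4540) = 10·14.9·(0.100629) = 14.9937 kWh/t
P = W·T = 14.9937·2398.1 = 35956.4 kW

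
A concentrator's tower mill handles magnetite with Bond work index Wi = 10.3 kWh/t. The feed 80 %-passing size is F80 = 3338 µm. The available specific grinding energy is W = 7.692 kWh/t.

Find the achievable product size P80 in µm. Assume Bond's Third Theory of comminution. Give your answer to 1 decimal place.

P80 = 118.2 µm

W = 10 Wi / √P80 − 10 Wi / √F80
⇒ 1/√P80 = W/(10·Wi) + 1/√F80
  = 7.6920/(10·10.3) + 1/√3338 = 0.074680 + 0.017308 = 0.091988
P80 = (1/0.091988)² = 10.8710² = 118.18 µm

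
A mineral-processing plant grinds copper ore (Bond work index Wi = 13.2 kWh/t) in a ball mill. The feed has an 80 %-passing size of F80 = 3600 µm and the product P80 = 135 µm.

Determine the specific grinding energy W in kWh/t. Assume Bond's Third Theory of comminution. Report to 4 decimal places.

W = 10 Wi (1/√P80 − 1/√F80)  [Bond]
1/√135 = 0.086066;  1/√3600 = 0.016667
W = 10·13.2·(0.086066 − 0.016667) = 9.1608 kWh/t

W = 9.1608 kWh/t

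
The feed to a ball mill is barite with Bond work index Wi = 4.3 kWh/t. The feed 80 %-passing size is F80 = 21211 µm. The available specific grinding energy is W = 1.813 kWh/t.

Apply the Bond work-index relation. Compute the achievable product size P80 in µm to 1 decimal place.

W = 10 Wi / √P80 − 10 Wi / √F80
P80^(−½) = W/(10 Wi) + F80^(−½)
  = 1.8130/(10·4.3) + 1/√21211 = 0.042163 + 0.006866 = 0.049029
P80 = (1/0.049029)² = 20.3961² = 416.00 µm

P80 = 416.0 µm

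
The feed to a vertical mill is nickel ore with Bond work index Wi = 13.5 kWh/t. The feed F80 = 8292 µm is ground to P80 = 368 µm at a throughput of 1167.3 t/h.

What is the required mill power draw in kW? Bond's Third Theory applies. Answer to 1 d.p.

W = 10 Wi (P80^-0.5 − F80^-0.5)
W = 10·13.5·(1/√368 − 1/√8292) = 10·13.5·(0.041147) = 5.5548 kWh/t
P = W·T = 5.5548·1167.3 = 6484.2 kW

P = 6484.2 kW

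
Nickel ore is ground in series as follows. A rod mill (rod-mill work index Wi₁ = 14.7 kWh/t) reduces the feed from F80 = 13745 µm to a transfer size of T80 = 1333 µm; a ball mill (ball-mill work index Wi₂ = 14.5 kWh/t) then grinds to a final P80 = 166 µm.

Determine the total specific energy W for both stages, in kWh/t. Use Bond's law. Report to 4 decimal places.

W = 10 Wi (P80^-0.5 − F80^-0.5)
Stage 1 (13745→1333 µm, Wi₁=14.7): W₁ = 10·14.7·(0.027390 − 0.008530) = 2.7724 kWh/t
Stage 2 (1333→166 µm, Wi₂=14.5): W₂ = 10·14.5·(0.077615 − 0.027390) = 7.2827 kWh/t
W = W₁ + W₂ = 2.7724 + 7.2827 = 10.0551 kWh/t

W = 10.0551 kWh/t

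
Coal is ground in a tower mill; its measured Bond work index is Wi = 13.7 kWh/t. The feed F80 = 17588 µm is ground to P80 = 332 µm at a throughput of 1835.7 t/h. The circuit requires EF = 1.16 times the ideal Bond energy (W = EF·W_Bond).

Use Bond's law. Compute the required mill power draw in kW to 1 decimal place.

W = 10 Wi (1/√P80 − 1/√F80)  [Bond]
W = 10·13.7·(1/√332 − 1/√17588) = 10·13.7·(0.047342) = 6.4858 kWh/t
Apply correction: 6.4858 × 1.16 = 7.5236 kWh/t
Mill draw = 7.5236 × 1835.7 = 13811.0 kW

P = 13811.0 kW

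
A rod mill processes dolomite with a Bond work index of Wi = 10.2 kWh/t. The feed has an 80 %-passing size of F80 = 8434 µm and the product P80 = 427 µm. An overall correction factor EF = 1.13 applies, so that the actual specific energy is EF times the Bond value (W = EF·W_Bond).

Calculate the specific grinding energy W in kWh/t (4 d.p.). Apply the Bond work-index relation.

W = 4.3228 kWh/t

W = 10 Wi (P80^-0.5 − F80^-0.5)
1/√427 = 0.048393;  1/√8434 = 0.010889
W = 10·10.2·(0.048393 − 0.010889) = 3.8255 kWh/t
With EF = 1.13: W = 3.8255·1.13 = 4.3228 kWh/t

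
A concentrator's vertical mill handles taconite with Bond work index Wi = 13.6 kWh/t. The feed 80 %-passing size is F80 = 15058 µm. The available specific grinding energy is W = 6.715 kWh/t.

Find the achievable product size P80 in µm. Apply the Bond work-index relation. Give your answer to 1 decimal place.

P80 = 302.2 µm

W = 10 Wi / √P80 − 10 Wi / √F80
P80^(−½) = W/(10 Wi) + F80^(−½)
  = 6.7150/(10·13.6) + 1/√15058 = 0.049375 + 0.008149 = 0.057524
P80 = (1/0.057524)² = 17.3840² = 302.20 µm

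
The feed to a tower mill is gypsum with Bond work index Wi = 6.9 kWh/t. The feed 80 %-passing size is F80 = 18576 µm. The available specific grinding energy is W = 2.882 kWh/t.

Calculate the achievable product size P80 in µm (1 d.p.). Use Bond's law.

W = 10 Wi / √P80 − 10 Wi / √F80
⇒ 1/√P80 = W/(10·Wi) + 1/√F80
  = 2.8820/(10·6.9) + 1/√18576 = 0.041768 + 0.007337 = 0.049105
P80 = (1/0.049105)² = 20.3644² = 414.71 µm

P80 = 414.7 µm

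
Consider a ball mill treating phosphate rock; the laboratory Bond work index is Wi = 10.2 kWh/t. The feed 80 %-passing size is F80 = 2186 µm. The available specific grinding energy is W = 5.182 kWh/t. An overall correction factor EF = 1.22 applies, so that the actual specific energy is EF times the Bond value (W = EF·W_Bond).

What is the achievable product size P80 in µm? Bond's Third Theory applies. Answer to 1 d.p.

W = 10 Wi (1/√P80 − 1/√F80)  [Bond]
W_Bond = W / EF = 5.182 / 1.22 = 4.2475 kWh/t
⇒ 1/√P80 = W_Bond/(10·Wi) + 1/√F80
  = 4.2475/(10·10.2) + 1/√2186 = 0.041643 + 0.021388 = 0.063031
P80 = (1/0.063031)² = 15.8653² = 251.71 µm

P80 = 251.7 µm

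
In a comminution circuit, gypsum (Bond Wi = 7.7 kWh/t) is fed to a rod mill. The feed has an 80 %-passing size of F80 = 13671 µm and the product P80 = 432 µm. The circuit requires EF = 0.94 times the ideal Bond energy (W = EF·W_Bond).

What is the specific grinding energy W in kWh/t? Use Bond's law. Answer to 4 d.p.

W = 10 Wi (1/√P80 − 1/√F80)  [Bond]
1/√432 = 0.048113;  1/√13671 = 0.008553
W = 10·7.7·(0.048113 − 0.008553) = 3.0461 kWh/t
W_actual = 0.94 × 3.0461 = 2.8633 kWh/t

W = 2.8633 kWh/t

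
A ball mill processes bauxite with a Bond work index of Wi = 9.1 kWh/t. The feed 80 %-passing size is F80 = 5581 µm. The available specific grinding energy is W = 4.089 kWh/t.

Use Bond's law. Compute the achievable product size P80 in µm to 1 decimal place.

W = 10 Wi / √P80 − 10 Wi / √F80
⇒ 1/√P80 = W/(10·Wi) + 1/√F80
  = 4.0890/(10·9.1) + 1/√5581 = 0.044934 + 0.013386 = 0.058320
P80 = (1/0.058320)² = 17.1468² = 294.01 µm

P80 = 294.0 µm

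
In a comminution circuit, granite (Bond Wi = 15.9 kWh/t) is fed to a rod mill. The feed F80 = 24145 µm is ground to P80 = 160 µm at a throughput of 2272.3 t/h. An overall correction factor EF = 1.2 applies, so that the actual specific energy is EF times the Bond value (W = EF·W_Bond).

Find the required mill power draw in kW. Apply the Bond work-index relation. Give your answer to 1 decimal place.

P = 31485.4 kW

Bond: W = 10·Wi·(1/√P80 − 1/√F80)
W = 10·15.9·(1/√160 − 1/√24145) = 10·15.9·(0.072621) = 11.5468 kWh/t
Apply correction: 11.5468 × 1.2 = 13.8562 kWh/t
Mill draw = 13.8562 × 2272.3 = 31485.4 kW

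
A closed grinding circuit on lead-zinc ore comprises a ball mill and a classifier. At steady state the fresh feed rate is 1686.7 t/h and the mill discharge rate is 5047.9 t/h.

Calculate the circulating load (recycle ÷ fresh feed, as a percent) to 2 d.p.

Steady state: M = F + R.
R = M − F = 5047.9 − 1686.7 = 3361.2 t/h
CL = 100·R/F = 100·3361.2/1686.7 = 199.28 %

CL = 199.28 %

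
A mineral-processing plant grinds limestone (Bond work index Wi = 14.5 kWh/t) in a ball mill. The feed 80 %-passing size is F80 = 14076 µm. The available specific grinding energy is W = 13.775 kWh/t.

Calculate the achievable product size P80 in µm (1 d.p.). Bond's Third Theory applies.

P80 = 93.5 µm

W = 10 Wi / √P80 − 10 Wi / √F80
⇒ 1/√P80 = W/(10 Wi) + 1/√F80
  = 13.7750/(10·14.5) + 1/√14076 = 0.095000 + 0.008429 = 0.103429
P80 = (1/0.103429)² = 9.6685² = 93.48 µm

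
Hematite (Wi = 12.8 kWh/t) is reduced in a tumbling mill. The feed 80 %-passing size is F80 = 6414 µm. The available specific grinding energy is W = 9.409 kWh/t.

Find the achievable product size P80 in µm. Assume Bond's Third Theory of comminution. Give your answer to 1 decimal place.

P80 = 135.2 µm

W = 10·Wi·[P80^(−½) − F80^(−½)]
⇒ 1/√P80 = W/(10 Wi) + 1/√F80
  = 9.4090/(10·12.8) + 1/√6414 = 0.073508 + 0.012486 = 0.085994
P80 = (1/0.085994)² = 11.6287² = 135.23 µm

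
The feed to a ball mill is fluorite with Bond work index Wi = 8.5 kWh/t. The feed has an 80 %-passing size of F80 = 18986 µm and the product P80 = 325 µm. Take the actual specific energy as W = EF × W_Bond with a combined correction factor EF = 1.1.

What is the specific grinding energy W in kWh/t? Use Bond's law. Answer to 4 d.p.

W = 4.5079 kWh/t

W = 10 Wi (P80^-0.5 − F80^-0.5)
1/√325 = 0.055470;  1/√18986 = 0.007257
W = 10·8.5·(0.055470 − 0.007257) = 4.0981 kWh/t
Apply correction: 4.0981 × 1.1 = 4.5079 kWh/t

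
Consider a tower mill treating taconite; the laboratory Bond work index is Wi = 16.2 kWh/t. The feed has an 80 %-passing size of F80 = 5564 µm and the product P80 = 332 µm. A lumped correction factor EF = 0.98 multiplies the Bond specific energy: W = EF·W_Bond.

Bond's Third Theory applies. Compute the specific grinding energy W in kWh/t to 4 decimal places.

Bond: W = 10·Wi·(1/√P80 − 1/√F80)
1/√332 = 0.054882;  1/√5564 = 0.013406
W = 10·16.2·(0.054882 − 0.013406) = 6.7191 kWh/t
With EF = 0.98: W = 6.7191·0.98 = 6.5847 kWh/t

W = 6.5847 kWh/t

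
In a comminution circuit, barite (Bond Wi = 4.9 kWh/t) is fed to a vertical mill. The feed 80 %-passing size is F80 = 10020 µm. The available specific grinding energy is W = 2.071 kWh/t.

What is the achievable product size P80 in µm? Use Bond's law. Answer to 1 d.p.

W = 10 Wi (P80^-0.5 − F80^-0.5)
1/√P80 = 1/√F80 + W/(10·Wi)
  = 2.0710/(10·4.9) + 1/√10020 = 0.042265 + 0.009990 = 0.052255
P80 = (1/0.052255)² = 19.1368² = 366.22 µm

P80 = 366.2 µm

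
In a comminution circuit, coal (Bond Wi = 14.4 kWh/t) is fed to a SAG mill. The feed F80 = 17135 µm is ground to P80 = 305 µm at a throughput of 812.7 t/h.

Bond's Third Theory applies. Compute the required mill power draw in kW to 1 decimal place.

P = 5807.0 kW

Bond: W = 10·Wi·(1/√P80 − 1/√F80)
W = 10·14.4·(1/√305 − 1/√17135) = 10·14.4·(0.049620) = 7.1453 kWh/t
P_mill = W·ṁ = 7.1453·812.7 = 5807.0 kW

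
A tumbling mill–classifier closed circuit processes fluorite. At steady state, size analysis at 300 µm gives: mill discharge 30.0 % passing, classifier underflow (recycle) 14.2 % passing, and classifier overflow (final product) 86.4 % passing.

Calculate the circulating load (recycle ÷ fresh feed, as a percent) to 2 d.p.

CL = 356.96 %

Let r = R/F. Size balance at 300 µm:
Fd + Rd = Ru + Fo ⇒ R/F = (o−d)/(d−u)
r = (86.4 − 30.0)/(30.0 − 14.2) = 56.4/15.8 = 3.5696
CL = 100·r = 356.96 %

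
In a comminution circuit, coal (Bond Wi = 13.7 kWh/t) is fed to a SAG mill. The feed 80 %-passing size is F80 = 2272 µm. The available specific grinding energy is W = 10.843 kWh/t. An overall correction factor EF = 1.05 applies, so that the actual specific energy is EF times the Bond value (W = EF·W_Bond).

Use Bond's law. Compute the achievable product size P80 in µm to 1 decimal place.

W = 10·Wi·[P80^(−½) − F80^(−½)]
W_Bond = W / EF = 10.843 / 1.05 = 10.3267 kWh/t
1/√P80 = 1/√F80 + W_Bond/(10·Wi)
  = 10.3267/(10·13.7) + 1/√2272 = 0.075377 + 0.020980 = 0.096357
P80 = (1/0.096357)² = 10.3781² = 107.71 µm

P80 = 107.7 µm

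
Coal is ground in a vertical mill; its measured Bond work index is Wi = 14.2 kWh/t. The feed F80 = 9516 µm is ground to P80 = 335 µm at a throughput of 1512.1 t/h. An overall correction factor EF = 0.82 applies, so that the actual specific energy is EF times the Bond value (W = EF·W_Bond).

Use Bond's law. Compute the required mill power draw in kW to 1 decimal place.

W = 10·Wi·[P80^(−½) − F80^(−½)]
W = 10·14.2·(1/√335 − 1/√9516) = 10·14.2·(0.044385) = 6.3026 kWh/t
Corrected W = EF·W_Bond = 0.82·6.3026 = 5.1682 kWh/t
Mill draw = 5.1682 × 1512.1 = 7814.8 kW

P = 7814.8 kW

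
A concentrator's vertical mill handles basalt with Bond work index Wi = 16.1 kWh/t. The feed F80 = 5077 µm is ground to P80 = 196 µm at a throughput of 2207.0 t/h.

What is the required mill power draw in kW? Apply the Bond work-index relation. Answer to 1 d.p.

P = 20393.7 kW

W = 10 Wi / √P80 − 10 Wi / √F80
W = 10·16.1·(1/√196 − 1/√5077) = 10·16.1·(0.057394) = 9.2404 kWh/t
Power = W × throughput = 9.2404 kWh/t × 2207.0 t/h = 20393.7 kW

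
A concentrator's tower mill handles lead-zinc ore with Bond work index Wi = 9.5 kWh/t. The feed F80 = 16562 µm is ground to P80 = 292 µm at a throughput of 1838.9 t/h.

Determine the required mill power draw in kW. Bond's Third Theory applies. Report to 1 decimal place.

P = 8865.8 kW

W = 10·Wi·[P80^(−½) − F80^(−½)]
W = 10·9.5·(1/√292 − 1/√16562) = 10·9.5·(0.050750) = 4.8213 kWh/t
P_mill = W·ṁ = 4.8213·1838.9 = 8865.8 kW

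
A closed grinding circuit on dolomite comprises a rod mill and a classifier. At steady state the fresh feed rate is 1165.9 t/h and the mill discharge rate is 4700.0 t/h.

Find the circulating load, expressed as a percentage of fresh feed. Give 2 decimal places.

Discharge = new feed + return, hence
R = M − F = 4700.0 − 1165.9 = 3534.1 t/h
CL = 100·R/F = 100·3534.1/1165.9 = 303.12 %

CL = 303.12 %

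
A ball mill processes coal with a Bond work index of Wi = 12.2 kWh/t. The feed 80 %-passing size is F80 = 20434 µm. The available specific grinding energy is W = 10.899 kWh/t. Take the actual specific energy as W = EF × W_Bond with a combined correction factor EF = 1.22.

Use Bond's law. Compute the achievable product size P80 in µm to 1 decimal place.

W = 10 Wi / √P80 − 10 Wi / √F80
W_Bond = W / EF = 10.899 / 1.22 = 8.9336 kWh/t
P80^(−½) = W_Bond/(10 Wi) + F80^(−½)
  = 8.9336/(10·12.2) + 1/√20434 = 0.073226 + 0.006996 = 0.080222
P80 = (1/0.080222)² = 12.4654² = 155.39 µm

P80 = 155.4 µm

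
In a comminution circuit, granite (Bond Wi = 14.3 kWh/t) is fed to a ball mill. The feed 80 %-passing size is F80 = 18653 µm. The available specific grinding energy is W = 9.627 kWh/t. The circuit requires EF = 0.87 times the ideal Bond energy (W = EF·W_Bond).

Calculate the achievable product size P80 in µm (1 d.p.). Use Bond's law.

W = 10·Wi·[P80^(−½) − F80^(−½)]
W_Bond = W / EF = 9.627 / 0.87 = 11.0655 kWh/t
⇒ 1/√P80 = W_Bond/(10 Wi) + 1/√F80
  = 11.0655/(10·14.3) + 1/√18653 = 0.077381 + 0.007322 = 0.084703
P80 = (1/0.084703)² = 11.8059² = 139.38 µm

P80 = 139.4 µm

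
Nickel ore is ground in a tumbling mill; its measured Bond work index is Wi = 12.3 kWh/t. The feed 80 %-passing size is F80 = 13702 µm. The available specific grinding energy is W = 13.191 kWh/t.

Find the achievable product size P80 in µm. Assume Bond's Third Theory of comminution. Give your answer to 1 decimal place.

W_Bond = 10·Wi·(1/√P₈₀ − 1/√F₈₀)
⇒ 1/√P80 = W/(10 Wi) + 1/√F80
  = 13.1910/(10·12.3) + 1/√13702 = 0.107244 + 0.008543 = 0.115787
P80 = (1/0.115787)² = 8.6366² = 74.59 µm

P80 = 74.6 µm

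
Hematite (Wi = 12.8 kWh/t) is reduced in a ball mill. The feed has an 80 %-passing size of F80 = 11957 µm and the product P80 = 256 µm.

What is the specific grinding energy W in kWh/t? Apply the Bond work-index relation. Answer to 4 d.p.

W = 10 Wi / √P80 − 10 Wi / √F80
1/√256 = 0.062500;  1/√11957 = 0.009145
W = 10·12.8·(0.062500 − 0.009145) = 6.8294 kWh/t

W = 6.8294 kWh/t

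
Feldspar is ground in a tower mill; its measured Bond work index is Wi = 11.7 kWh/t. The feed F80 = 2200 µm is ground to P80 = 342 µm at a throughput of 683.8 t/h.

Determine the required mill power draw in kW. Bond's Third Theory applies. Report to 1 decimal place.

P = 2620.4 kW

W = 10·Wi·[P80^(−½) − F80^(−½)]
W = 10·11.7·(1/√342 − 1/√2200) = 10·11.7·(0.032754) = 3.8322 kWh/t
Mill draw = 3.8322 × 683.8 = 2620.4 kW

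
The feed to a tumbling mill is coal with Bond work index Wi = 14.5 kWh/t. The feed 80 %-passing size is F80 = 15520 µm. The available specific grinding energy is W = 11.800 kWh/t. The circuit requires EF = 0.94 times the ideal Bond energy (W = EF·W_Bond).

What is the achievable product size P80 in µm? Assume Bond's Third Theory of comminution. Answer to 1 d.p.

W_Bond = 10·Wi·(1/√P₈₀ − 1/√F₈₀)
W_Bond = W / EF = 11.800 / 0.94 = 12.5532 kWh/t
⇒ 1/√P80 = W_Bond/(10 Wi) + 1/√F80
  = 12.5532/(10·14.5) + 1/√15520 = 0.086574 + 0.008027 = 0.094601
P80 = (1/0.094601)² = 10.5707² = 111.74 µm

P80 = 111.7 µm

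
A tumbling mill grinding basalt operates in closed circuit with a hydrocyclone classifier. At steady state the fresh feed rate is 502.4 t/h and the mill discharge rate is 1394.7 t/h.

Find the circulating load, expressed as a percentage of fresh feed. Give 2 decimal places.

CL = 177.61 %

M = F + R at steady state, so:
R = M − F = 1394.7 − 502.4 = 892.3 t/h
CL = 100·R/F = 100·892.3/502.4 = 177.61 %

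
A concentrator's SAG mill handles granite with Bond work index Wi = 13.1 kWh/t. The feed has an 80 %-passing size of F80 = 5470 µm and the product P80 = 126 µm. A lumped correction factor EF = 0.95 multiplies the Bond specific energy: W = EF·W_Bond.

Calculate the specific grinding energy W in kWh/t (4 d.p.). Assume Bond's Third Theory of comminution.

Bond: W = 10·Wi·(1/√P80 − 1/√F80)
1/√126 = 0.089087;  1/√5470 = 0.013521
W = 10·13.1·(0.089087 − 0.013521) = 9.8992 kWh/t
With EF = 0.95: W = 9.8992·0.95 = 9.4042 kWh/t

W = 9.4042 kWh/t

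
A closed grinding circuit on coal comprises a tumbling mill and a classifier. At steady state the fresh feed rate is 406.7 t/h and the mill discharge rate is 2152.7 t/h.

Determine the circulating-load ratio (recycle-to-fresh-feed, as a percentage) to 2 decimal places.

CL = 429.31 %

Mill node: discharge = fresh + recycle.
R = M − F = 2152.7 − 406.7 = 1746.0 t/h
CL = 100·R/F = 100·1746.0/406.7 = 429.31 %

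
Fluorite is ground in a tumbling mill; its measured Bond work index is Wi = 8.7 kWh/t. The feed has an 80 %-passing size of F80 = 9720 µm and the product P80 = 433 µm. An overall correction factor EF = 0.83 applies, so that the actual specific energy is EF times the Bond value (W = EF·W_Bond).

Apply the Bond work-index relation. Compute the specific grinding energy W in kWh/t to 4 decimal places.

Bond:  W = 10 Wi (1/√P − 1/√F)
1/√433 = 0.048057;  1/√9720 = 0.010143
W = 10·8.7·(0.048057 − 0.010143) = 3.2985 kWh/t
With EF = 0.83: W = 3.2985·0.83 = 2.7378 kWh/t

W = 2.7378 kWh/t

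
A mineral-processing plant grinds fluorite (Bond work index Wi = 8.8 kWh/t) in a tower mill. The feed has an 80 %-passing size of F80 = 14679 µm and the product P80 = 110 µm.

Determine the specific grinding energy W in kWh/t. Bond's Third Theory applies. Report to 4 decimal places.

W = 7.6641 kWh/t

W = 10 Wi (1/√P80 − 1/√F80)  [Bond]
1/√110 = 0.095346;  1/√14679 = 0.008254
W = 10·8.8·(0.095346 − 0.008254) = 7.6641 kWh/t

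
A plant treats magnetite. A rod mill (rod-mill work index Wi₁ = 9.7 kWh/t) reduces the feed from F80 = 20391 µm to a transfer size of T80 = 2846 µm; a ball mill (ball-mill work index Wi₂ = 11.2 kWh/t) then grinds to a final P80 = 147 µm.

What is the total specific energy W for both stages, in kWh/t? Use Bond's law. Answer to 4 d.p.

W = 8.2771 kWh/t

W = 10·Wi·[P80^(−½) − F80^(−½)]
Stage 1 (20391→2846 µm, Wi₁=9.7): W₁ = 10·9.7·(0.018745 − 0.007003) = 1.1390 kWh/t
Stage 2 (2846→147 µm, Wi₂=11.2): W₂ = 10·11.2·(0.082479 − 0.018745) = 7.1382 kWh/t
W = W₁ + W₂ = 1.1390 + 7.1382 = 8.2771 kWh/t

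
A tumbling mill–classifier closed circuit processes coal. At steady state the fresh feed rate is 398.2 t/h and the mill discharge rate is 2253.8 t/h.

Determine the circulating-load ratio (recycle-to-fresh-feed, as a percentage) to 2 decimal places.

Mill node: discharge = fresh + recycle.
R = M − F = 2253.8 − 398.2 = 1855.6 t/h
CL = 100·R/F = 100·1855.6/398.2 = 466.00 %

CL = 466.00 %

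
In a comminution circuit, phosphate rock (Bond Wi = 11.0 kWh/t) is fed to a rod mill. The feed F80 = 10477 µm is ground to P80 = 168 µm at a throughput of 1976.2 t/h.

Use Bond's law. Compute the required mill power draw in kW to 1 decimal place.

P = 14647.6 kW

Bond: W = 10·Wi·(1/√P80 − 1/√F80)
W = 10·11.0·(1/√168 − 1/√10477) = 10·11.0·(0.067382) = 7.4120 kWh/t
Mill draw = 7.4120 × 1976.2 = 14647.6 kW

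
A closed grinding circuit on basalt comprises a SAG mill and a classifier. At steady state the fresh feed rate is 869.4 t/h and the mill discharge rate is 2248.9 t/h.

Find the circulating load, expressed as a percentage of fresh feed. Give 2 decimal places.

M = F + R at steady state, so:
R = M − F = 2248.9 − 869.4 = 1379.5 t/h
CL = 100·R/F = 100·1379.5/869.4 = 158.67 %

CL = 158.67 %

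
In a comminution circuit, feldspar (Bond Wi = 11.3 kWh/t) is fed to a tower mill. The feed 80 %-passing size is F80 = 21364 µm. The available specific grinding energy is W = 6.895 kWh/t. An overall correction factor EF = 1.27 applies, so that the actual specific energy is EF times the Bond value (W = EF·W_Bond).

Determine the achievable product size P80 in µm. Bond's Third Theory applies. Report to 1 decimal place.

P80 = 331.9 µm

W = 10 Wi (P80^-0.5 − F80^-0.5)
W_Bond = W / EF = 6.895 / 1.27 = 5.4291 kWh/t
⇒ 1/√P80 = W_Bond/(10 Wi) + 1/√F80
  = 5.4291/(10·11.3) + 1/√21364 = 0.048045 + 0.006842 = 0.054887
P80 = (1/0.054887)² = 18.2192² = 331.94 µm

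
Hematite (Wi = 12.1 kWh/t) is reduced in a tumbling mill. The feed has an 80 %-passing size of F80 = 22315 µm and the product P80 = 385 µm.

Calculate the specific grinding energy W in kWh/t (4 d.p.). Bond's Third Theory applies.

W = 10·Wi·(P80^(-½) − F80^(-½))
1/√385 = 0.050965;  1/√22315 = 0.006694
W = 10·12.1·(0.050965 − 0.006694) = 5.3567 kWh/t

W = 5.3567 kWh/t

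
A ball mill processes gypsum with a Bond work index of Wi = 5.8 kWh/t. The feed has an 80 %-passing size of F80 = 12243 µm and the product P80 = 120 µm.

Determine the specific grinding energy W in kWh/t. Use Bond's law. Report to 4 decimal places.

W = 4.7705 kWh/t

W = 10 Wi (1/√P80 − 1/√F80)  [Bond]
1/√120 = 0.091287;  1/√12243 = 0.009038
W = 10·5.8·(0.091287 − 0.009038) = 4.7705 kWh/t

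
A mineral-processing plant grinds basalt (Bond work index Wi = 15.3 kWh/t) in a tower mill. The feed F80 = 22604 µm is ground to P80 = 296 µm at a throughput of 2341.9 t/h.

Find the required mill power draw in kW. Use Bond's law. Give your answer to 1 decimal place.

P = 18443.1 kW

W = 10 Wi (1/√P80 − 1/√F80)  [Bond]
W = 10·15.3·(1/√296 − 1/√22604) = 10·15.3·(0.051473) = 7.8753 kWh/t
Power = W × throughput = 7.8753 kWh/t × 2341.9 t/h = 18443.1 kW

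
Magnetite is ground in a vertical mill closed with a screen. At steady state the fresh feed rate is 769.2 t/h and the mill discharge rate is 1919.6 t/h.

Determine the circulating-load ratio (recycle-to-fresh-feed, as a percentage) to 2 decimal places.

CL = 149.56 %

Discharge = new feed + return, hence
R = M − F = 1919.6 − 769.2 = 1150.4 t/h
CL = 100·R/F = 100·1150.4/769.2 = 149.56 %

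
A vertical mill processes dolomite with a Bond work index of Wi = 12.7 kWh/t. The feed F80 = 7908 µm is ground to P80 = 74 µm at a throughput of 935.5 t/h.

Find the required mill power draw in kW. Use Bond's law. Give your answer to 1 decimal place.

W = 10 Wi / √P80 − 10 Wi / √F80
W = 10·12.7·(1/√74 − 1/√7908) = 10·12.7·(0.105002) = 13.3353 kWh/t
P = W·T = 13.3353·935.5 = 12475.2 kW

P = 12475.2 kW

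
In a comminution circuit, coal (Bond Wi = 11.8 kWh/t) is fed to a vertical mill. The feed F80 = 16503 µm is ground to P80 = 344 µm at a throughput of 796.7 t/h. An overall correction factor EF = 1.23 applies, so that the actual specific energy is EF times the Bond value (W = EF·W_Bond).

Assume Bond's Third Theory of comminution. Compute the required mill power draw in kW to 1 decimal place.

W = 10 Wi (P80^-0.5 − F80^-0.5)
W = 10·11.8·(1/√344 − 1/√16503) = 10·11.8·(0.046132) = 5.4436 kWh/t
With EF = 1.23: W = 5.4436·1.23 = 6.6956 kWh/t
P_mill = W·ṁ = 6.6956·796.7 = 5334.4 kW

P = 5334.4 kW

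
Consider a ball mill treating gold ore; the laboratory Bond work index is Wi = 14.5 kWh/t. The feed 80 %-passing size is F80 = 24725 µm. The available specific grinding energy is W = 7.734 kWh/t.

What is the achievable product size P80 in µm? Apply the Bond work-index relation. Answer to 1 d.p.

Bond: W = 10·Wi·(1/√P80 − 1/√F80)
1/√P80 = 1/√F80 + W/(10·Wi)
  = 7.7340/(10·14.5) + 1/√24725 = 0.053338 + 0.006360 = 0.059698
P80 = (1/0.059698)² = 16.7511² = 280.60 µm

P80 = 280.6 µm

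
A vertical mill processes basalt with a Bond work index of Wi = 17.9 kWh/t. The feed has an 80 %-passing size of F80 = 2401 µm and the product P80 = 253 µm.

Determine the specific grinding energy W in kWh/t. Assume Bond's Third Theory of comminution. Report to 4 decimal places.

W = 10 Wi / √P80 − 10 Wi / √F80
1/√253 = 0.062869;  1/√2401 = 0.020408
W = 10·17.9·(0.062869 − 0.020408) = 7.6006 kWh/t

W = 7.6006 kWh/t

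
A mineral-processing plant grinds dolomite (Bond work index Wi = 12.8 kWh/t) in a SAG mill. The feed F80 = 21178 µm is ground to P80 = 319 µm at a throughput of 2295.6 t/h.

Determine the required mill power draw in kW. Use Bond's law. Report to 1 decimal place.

Bond:  W = 10 Wi (1/√P − 1/√F)
W = 10·12.8·(1/√319 − 1/√21178) = 10·12.8·(0.049118) = 6.2871 kWh/t
P_mill = W·ṁ = 6.2871·2295.6 = 14432.6 kW

P = 14432.6 kW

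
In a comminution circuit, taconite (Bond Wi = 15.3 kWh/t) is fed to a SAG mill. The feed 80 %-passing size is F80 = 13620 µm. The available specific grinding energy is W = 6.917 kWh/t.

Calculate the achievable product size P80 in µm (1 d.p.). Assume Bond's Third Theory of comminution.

W = 10 Wi / √P80 − 10 Wi / √F80
1/√P80 = 1/√F80 + W/(10·Wi)
  = 6.9170/(10·15.3) + 1/√13620 = 0.045209 + 0.008569 = 0.053778
P80 = (1/0.053778)² = 18.5950² = 345.78 µm

P80 = 345.8 µm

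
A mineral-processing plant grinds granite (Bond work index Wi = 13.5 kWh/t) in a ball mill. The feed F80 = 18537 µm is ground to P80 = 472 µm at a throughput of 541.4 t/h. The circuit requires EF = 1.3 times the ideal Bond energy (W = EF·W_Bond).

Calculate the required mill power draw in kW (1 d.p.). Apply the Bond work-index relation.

P = 3675.6 kW

Bond: W = 10·Wi·(1/√P80 − 1/√F80)
W = 10·13.5·(1/√472 − 1/√18537) = 10·13.5·(0.038684) = 5.2223 kWh/t
With EF = 1.3: W = 5.2223·1.3 = 6.7890 kWh/t
P_mill = W·ṁ = 6.7890·541.4 = 3675.6 kW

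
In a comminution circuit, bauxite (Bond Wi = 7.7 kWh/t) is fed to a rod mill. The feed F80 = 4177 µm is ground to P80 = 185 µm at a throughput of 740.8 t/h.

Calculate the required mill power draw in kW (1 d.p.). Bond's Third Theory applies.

P = 3311.2 kW

W = 10·Wi·[P80^(−½) − F80^(−½)]
W = 10·7.7·(1/√185 − 1/√4177) = 10·7.7·(0.058049) = 4.4698 kWh/t
Power = W × throughput = 4.4698 kWh/t × 740.8 t/h = 3311.2 kW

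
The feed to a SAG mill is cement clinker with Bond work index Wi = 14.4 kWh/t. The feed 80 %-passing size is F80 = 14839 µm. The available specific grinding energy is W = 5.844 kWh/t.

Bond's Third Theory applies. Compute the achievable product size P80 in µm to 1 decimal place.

Bond: W = 10·Wi·(1/√P80 − 1/√F80)
P80^-0.5 = F80^-0.5 + W/(10 Wi)
  = 5.8440/(10·14.4) + 1/√14839 = 0.040583 + 0.008209 = 0.048792
P80 = (1/0.048792)² = 20.4950² = 420.04 µm

P80 = 420.0 µm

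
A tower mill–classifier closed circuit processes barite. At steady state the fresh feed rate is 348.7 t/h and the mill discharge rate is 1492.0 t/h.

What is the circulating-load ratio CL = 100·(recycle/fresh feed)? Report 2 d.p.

CL = 327.87 %

Mill node: discharge = fresh + recycle.
R = M − F = 1492.0 − 348.7 = 1143.3 t/h
CL = 100·R/F = 100·1143.3/348.7 = 327.87 %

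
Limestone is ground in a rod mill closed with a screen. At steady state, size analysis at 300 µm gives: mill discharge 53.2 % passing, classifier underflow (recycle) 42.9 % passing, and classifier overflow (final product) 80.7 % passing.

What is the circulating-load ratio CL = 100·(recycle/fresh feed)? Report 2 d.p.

Mass balance on the −300 µm fraction:
Fd + Rd = Ru + Fo ⇒ R/F = (o−d)/(d−u)
r = (80.7 − 53.2)/(53.2 − 42.9) = 27.5/10.3 = 2.6699
CL = 100·r = 266.99 %

CL = 266.99 %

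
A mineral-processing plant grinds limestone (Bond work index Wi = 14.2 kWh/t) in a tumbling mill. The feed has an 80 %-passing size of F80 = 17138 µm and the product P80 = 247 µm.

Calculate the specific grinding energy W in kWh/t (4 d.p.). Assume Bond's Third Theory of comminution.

W = 10 Wi (P80^-0.5 − F80^-0.5)
1/√247 = 0.063628;  1/√17138 = 0.007639
W = 10·14.2·(0.063628 − 0.007639) = 7.9505 kWh/t

W = 7.9505 kWh/t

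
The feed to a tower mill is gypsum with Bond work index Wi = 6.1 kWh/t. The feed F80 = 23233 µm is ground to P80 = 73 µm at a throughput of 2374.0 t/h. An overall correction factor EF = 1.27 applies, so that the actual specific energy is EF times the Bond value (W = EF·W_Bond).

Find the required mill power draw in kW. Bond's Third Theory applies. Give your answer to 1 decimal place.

Bond:  W = 10 Wi (1/√P − 1/√F)
W = 10·6.1·(1/√73 − 1/√23233) = 10·6.1·(0.110480) = 6.7393 kWh/t
W_actual = 1.27 × 6.7393 = 8.5589 kWh/t
Power = W × throughput = 8.5589 kWh/t × 2374.0 t/h = 20318.9 kW

P = 20318.9 kW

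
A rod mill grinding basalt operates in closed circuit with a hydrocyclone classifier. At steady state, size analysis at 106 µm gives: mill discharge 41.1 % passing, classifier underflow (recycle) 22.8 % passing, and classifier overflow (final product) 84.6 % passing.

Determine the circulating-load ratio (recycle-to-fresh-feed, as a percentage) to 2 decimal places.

CL = 237.70 %

Classifier node, passing 106 µm:
(1+r)·d = r·u + o ⇒ r = (o−d)/(d−u)
r = (84.6 − 41.1)/(41.1 − 22.8) = 43.5/18.3 = 2.3770
CL = 100·r = 237.70 %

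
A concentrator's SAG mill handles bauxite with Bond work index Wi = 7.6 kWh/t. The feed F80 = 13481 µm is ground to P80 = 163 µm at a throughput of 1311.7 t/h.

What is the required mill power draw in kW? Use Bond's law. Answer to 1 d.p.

Bond: W = 10·Wi·(1/√P80 − 1/√F80)
W = 10·7.6·(1/√163 − 1/√13481) = 10·7.6·(0.069713) = 5.2982 kWh/t
Power = W × throughput = 5.2982 kWh/t × 1311.7 t/h = 6949.7 kW

P = 6949.7 kW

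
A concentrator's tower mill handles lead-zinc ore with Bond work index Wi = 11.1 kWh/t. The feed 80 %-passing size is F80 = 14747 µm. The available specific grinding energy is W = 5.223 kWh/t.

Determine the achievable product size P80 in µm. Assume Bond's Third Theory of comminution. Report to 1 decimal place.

P80 = 327.1 µm

W = 10 Wi / √P80 − 10 Wi / √F80
⇒ 1/√P80 = W/(10 Wi) + 1/√F80
  = 5.2230/(10·11.1) + 1/√14747 = 0.047054 + 0.008235 = 0.055289
P80 = (1/0.055289)² = 18.0869² = 327.13 µm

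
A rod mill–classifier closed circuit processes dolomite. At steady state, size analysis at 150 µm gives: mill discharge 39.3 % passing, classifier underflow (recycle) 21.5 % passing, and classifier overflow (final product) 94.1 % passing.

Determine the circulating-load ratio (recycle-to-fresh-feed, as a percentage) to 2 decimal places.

Let r = R/F. Size balance at 150 µm:
d + r·d = r·u + o → r(d−u) = o−d
r = (94.1 − 39.3)/(39.3 − 21.5) = 54.8/17.8 = 3.0787
CL = 100·r = 307.87 %

CL = 307.87 %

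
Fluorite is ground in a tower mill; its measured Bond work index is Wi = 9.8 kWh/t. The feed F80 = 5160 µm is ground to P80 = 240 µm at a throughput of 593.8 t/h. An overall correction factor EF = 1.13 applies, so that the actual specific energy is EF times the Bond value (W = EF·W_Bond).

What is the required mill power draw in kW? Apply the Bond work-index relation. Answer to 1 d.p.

W = 10·Wi·[P80^(−½) − F80^(−½)]
W = 10·9.8·(1/√240 − 1/√5160) = 10·9.8·(0.050629) = 4.9616 kWh/t
Apply correction: 4.9616 × 1.13 = 5.6066 kWh/t
Power = W × throughput = 5.6066 kWh/t × 593.8 t/h = 3329.2 kW

P = 3329.2 kW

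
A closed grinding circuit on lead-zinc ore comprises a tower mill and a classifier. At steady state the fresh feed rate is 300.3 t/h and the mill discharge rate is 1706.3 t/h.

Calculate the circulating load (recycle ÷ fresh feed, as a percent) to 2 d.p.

Discharge = new feed + return, hence
R = M − F = 1706.3 − 300.3 = 1406.0 t/h
CL = 100·R/F = 100·1406.0/300.3 = 468.20 %

CL = 468.20 %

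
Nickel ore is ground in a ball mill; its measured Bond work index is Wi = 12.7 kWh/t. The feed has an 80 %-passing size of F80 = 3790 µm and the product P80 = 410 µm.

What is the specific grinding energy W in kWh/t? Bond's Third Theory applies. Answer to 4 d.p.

W = 4.2092 kWh/t

W = 10 Wi (1/√P80 − 1/√F80)  [Bond]
1/√410 = 0.049386;  1/√3790 = 0.016244
W = 10·12.7·(0.049386 − 0.016244) = 4.2092 kWh/t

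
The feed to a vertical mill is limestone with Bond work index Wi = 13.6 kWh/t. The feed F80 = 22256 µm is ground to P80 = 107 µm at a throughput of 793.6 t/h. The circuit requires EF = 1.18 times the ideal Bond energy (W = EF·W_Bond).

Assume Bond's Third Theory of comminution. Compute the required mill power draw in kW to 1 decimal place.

P = 11458.4 kW

W = 10 Wi / √P80 − 10 Wi / √F80
W = 10·13.6·(1/√107 − 1/√22256) = 10·13.6·(0.089971) = 12.2360 kWh/t
Corrected W = EF·W_Bond = 1.18·12.2360 = 14.4385 kWh/t
P = W·T = 14.4385·793.6 = 11458.4 kW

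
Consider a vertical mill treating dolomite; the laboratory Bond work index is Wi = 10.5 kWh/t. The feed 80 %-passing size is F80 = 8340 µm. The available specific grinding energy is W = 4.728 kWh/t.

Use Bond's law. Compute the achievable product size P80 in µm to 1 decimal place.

W = 10 Wi (P80^-0.5 − F80^-0.5)
⇒ 1/√P80 = W/(10·Wi) + 1/√F80
  = 4.7280/(10·10.5) + 1/√8340 = 0.045029 + 0.010950 = 0.055979
P80 = (1/0.055979)² = 17.8640² = 319.12 µm

P80 = 319.1 µm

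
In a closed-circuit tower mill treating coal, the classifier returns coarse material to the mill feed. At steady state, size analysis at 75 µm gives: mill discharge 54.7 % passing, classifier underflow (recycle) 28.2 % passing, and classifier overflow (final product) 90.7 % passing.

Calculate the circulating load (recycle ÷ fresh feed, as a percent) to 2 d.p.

CL = 135.85 %

Let r = R/F. Size balance at 75 µm:
r = (o − d)/(d − u)
r = (90.7 − 54.7)/(54.7 − 28.2) = 36.0/26.5 = 1.3585
CL = 100·r = 135.85 %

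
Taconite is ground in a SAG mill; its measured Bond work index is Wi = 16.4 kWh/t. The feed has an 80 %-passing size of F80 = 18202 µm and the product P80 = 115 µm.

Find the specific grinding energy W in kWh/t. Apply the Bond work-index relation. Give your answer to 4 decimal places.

Bond: W = 10·Wi·(1/√P80 − 1/√F80)
1/√115 = 0.093250;  1/√18202 = 0.007412
W = 10·16.4·(0.093250 − 0.007412) = 14.0775 kWh/t

W = 14.0775 kWh/t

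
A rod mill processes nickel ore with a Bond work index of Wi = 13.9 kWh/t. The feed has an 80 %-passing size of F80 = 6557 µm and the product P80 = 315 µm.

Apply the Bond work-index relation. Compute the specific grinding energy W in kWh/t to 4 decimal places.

W_Bond = 10·Wi·(1/√P₈₀ − 1/√F₈₀)
1/√315 = 0.056344;  1/√6557 = 0.012349
W = 10·13.9·(0.056344 − 0.012349) = 6.1152 kWh/t

W = 6.1152 kWh/t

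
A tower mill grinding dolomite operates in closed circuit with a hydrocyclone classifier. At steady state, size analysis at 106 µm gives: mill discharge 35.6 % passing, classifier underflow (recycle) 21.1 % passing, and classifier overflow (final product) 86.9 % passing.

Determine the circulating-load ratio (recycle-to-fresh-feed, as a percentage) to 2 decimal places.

Two-product formula at 106 µm:
Fd + Rd = Ru + Fo ⇒ R/F = (o−d)/(d−u)
r = (86.9 − 35.6)/(35.6 − 21.1) = 51.3/14.5 = 3.5379
CL = 100·r = 353.79 %

CL = 353.79 %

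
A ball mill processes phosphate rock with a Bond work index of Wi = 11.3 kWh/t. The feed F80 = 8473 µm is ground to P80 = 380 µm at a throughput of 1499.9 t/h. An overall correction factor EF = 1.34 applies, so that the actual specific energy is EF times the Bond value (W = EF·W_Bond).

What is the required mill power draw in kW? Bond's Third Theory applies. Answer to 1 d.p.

P = 9183.4 kW

W = 10·Wi·(P80^(-½) − F80^(-½))
W = 10·11.3·(1/√380 − 1/√8473) = 10·11.3·(0.040435) = 4.5692 kWh/t
W_actual = 1.34 × 4.5692 = 6.1227 kWh/t
P_mill = W·ṁ = 6.1227·1499.9 = 9183.4 kW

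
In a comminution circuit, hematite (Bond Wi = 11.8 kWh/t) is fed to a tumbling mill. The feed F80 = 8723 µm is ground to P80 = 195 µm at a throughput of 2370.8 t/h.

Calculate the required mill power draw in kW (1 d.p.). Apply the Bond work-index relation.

W = 10 Wi (1/√P80 − 1/√F80)  [Bond]
W = 10·11.8·(1/√195 − 1/√8723) = 10·11.8·(0.060905) = 7.1867 kWh/t
Power = W × throughput = 7.1867 kWh/t × 2370.8 t/h = 17038.3 kW

P = 17038.3 kW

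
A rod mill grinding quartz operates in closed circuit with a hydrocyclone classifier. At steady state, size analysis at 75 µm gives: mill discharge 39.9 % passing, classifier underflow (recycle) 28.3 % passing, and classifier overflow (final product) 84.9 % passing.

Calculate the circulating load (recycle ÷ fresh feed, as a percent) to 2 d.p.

Mass balance on the −75 µm fraction:
(1+r)·d = r·u + o ⇒ r = (o−d)/(d−u)
r = (84.9 − 39.9)/(39.9 − 28.3) = 45.0/11.6 = 3.8793
CL = 100·r = 387.93 %

CL = 387.93 %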